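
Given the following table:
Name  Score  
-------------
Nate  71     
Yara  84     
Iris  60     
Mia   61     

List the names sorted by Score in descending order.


Sorting by Score (descending):
  Yara: 84
  Nate: 71
  Mia: 61
  Iris: 60


ANSWER: Yara, Nate, Mia, Iris


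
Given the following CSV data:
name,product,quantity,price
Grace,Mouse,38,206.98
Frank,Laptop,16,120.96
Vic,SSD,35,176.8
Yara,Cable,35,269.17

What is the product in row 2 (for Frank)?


Row 2: Frank
Column 'product' = Laptop

ANSWER: Laptop


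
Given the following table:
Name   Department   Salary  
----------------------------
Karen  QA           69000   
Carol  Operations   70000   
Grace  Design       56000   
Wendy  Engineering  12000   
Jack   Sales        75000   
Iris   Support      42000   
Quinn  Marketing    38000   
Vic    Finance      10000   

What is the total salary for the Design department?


Design department members:
  Grace: 56000
Total = 56000 = 56000

ANSWER: 56000


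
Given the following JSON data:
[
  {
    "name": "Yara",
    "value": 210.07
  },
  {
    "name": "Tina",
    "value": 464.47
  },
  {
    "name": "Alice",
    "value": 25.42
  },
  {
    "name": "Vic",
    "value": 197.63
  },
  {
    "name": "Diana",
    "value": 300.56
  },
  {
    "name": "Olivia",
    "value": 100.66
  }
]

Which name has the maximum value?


Comparing values:
  Yara: 210.07
  Tina: 464.47
  Alice: 25.42
  Vic: 197.63
  Diana: 300.56
  Olivia: 100.66
Maximum: Tina (464.47)

ANSWER: Tina


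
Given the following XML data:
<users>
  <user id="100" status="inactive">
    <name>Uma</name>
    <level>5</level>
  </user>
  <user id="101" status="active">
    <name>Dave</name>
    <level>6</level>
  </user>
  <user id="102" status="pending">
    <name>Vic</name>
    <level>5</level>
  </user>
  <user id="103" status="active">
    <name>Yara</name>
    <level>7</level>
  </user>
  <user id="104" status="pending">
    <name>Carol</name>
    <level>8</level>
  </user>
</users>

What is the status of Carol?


Finding user with name = Carol
user id="104" status="pending"

ANSWER: pending


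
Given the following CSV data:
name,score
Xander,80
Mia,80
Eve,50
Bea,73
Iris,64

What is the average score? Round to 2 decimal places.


Scores: 80, 80, 50, 73, 64
Sum = 347
Count = 5
Average = 347 / 5 = 69.40

ANSWER: 69.40


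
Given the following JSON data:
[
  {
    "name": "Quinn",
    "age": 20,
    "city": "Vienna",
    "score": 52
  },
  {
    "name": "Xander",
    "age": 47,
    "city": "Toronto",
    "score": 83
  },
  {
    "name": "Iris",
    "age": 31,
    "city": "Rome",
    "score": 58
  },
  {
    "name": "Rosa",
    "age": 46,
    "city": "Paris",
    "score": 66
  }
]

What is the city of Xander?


Looking up record where name = Xander
Record index: 1
Field 'city' = Toronto

ANSWER: Toronto


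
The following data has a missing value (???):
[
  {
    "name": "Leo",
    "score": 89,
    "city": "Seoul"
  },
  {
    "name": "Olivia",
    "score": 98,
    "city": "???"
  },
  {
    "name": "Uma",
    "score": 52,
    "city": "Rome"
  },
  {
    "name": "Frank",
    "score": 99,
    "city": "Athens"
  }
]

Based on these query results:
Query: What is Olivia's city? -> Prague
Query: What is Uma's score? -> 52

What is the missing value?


The missing value is Olivia's city
From query: Olivia's city = Prague

ANSWER: Prague


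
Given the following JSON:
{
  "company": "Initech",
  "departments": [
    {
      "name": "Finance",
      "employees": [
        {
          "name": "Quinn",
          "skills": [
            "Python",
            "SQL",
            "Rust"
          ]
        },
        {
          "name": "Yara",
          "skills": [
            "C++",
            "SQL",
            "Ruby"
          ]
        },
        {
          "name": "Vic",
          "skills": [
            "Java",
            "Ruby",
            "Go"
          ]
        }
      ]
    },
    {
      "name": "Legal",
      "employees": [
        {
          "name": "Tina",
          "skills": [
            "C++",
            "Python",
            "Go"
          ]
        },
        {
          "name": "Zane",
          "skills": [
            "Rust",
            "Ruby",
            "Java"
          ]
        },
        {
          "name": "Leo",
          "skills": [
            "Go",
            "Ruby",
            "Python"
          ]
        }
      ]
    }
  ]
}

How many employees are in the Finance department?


Path: departments[0].employees
Count: 3

ANSWER: 3


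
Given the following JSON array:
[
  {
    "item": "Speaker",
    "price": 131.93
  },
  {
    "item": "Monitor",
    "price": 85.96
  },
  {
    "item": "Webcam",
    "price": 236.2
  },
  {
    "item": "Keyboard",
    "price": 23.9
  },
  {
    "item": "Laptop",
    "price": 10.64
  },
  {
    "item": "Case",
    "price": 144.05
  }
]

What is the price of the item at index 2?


Array index 2 -> Webcam
price = 236.2

ANSWER: 236.2


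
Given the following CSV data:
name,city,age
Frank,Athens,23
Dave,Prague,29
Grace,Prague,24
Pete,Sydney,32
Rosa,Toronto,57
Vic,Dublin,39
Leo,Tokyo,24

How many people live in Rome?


Scanning city column for 'Rome':
Total matches: 0

ANSWER: 0


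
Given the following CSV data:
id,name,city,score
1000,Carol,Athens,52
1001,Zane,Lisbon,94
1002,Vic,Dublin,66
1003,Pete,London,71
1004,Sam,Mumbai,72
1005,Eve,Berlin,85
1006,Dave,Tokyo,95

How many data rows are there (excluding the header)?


Counting rows (excluding header):
Header: id,name,city,score
Data rows: 7

ANSWER: 7


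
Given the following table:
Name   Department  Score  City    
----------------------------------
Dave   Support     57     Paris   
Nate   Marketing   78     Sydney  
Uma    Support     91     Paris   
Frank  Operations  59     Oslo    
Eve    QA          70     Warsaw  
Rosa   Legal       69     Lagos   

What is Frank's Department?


Row 4: Frank
Department = Operations

ANSWER: Operations


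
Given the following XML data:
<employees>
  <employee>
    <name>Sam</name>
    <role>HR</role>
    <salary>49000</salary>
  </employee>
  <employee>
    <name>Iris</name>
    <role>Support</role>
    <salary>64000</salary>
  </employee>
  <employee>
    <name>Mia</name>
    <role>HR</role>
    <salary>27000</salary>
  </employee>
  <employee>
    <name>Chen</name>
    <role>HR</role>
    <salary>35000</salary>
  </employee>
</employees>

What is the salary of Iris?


Searching for <employee> with <name>Iris</name>
Found at position 2
<salary>64000</salary>

ANSWER: 64000


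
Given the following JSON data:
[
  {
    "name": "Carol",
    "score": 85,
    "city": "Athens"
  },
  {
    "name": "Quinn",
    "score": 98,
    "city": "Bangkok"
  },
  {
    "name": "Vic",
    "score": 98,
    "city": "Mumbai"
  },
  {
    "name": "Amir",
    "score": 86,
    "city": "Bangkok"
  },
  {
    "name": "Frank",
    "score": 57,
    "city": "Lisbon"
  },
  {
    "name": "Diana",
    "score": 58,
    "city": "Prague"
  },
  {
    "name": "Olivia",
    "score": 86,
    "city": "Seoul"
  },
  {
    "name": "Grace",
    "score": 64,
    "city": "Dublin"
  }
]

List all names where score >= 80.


Filtering records where score >= 80:
  Carol (score=85) -> YES
  Quinn (score=98) -> YES
  Vic (score=98) -> YES
  Amir (score=86) -> YES
  Frank (score=57) -> no
  Diana (score=58) -> no
  Olivia (score=86) -> YES
  Grace (score=64) -> no


ANSWER: Carol, Quinn, Vic, Amir, Olivia


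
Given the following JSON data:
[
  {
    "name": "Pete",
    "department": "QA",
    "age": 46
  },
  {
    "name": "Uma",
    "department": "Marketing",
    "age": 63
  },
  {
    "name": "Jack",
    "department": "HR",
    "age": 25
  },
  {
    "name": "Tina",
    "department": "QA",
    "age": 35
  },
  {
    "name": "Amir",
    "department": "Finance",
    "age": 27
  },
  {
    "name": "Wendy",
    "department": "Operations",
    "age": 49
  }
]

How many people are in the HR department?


Scanning records for department = HR
  Record 2: Jack
Count: 1

ANSWER: 1


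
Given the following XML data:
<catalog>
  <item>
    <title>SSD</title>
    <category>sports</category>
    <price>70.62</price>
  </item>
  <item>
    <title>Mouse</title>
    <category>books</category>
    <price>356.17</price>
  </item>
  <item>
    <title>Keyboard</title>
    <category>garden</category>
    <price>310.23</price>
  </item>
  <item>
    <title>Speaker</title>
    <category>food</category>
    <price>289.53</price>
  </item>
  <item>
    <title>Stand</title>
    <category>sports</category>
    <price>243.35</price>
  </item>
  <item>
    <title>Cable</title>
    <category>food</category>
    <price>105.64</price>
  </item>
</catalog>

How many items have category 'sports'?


Scanning <item> elements for <category>sports</category>:
  Item 1: SSD -> MATCH
  Item 5: Stand -> MATCH
Count: 2

ANSWER: 2


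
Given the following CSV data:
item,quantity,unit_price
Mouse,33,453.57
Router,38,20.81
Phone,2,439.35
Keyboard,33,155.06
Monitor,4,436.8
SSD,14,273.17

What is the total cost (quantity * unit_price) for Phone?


Row: Phone
quantity = 2
unit_price = 439.35
total = 2 * 439.35 = 878.7

ANSWER: 878.7


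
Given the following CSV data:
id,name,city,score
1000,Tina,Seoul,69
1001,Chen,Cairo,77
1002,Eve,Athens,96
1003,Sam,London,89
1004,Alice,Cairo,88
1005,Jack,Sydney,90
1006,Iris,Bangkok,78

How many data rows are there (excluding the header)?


Counting rows (excluding header):
Header: id,name,city,score
Data rows: 7

ANSWER: 7


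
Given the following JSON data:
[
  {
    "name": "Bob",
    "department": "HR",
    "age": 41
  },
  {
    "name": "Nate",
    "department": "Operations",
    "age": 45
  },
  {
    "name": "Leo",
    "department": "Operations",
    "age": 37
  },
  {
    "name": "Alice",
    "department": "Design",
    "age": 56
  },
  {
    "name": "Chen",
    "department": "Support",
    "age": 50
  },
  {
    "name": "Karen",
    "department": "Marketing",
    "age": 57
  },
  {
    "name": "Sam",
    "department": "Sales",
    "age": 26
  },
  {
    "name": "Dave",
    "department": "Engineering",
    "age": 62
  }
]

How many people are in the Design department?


Scanning records for department = Design
  Record 3: Alice
Count: 1

ANSWER: 1


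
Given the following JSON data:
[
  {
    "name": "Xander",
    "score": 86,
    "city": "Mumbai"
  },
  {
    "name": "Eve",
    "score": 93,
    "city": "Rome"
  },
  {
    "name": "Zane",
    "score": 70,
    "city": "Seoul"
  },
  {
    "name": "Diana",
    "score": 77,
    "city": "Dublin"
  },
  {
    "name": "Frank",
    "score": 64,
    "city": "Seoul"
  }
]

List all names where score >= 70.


Filtering records where score >= 70:
  Xander (score=86) -> YES
  Eve (score=93) -> YES
  Zane (score=70) -> YES
  Diana (score=77) -> YES
  Frank (score=64) -> no


ANSWER: Xander, Eve, Zane, Diana


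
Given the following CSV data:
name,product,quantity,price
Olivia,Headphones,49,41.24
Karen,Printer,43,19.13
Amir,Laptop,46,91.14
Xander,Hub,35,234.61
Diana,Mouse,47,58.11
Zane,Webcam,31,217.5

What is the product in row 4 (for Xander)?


Row 4: Xander
Column 'product' = Hub

ANSWER: Hub


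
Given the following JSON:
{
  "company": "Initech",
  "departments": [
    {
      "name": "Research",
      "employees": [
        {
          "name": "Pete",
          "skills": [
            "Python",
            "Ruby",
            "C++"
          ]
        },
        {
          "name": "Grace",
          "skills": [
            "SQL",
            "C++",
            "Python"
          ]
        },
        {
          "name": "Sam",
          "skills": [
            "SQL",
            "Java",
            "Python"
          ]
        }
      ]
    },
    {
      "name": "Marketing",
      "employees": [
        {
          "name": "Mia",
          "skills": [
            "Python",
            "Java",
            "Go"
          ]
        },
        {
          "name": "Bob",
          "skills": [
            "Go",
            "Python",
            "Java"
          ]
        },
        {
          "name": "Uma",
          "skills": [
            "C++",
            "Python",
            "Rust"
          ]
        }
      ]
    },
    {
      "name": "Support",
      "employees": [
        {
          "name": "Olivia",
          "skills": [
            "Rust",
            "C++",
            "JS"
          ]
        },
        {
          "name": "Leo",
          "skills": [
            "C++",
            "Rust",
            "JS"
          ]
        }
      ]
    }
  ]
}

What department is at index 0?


Path: departments[0].name
Value: Research

ANSWER: Research


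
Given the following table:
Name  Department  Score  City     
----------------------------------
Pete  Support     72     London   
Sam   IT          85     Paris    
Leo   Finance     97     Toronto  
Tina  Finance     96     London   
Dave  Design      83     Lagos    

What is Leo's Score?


Row 3: Leo
Score = 97

ANSWER: 97


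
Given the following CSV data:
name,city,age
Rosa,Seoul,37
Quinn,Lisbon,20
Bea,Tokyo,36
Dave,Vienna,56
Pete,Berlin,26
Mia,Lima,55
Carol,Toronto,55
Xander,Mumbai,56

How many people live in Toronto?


Scanning city column for 'Toronto':
  Row 7: Carol -> MATCH
Total matches: 1

ANSWER: 1


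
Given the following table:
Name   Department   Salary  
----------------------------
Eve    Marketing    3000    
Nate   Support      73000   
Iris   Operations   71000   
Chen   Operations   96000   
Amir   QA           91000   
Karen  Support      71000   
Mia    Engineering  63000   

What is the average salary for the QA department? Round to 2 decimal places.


QA department members:
  Amir: 91000
Sum = 91000
Count = 1
Average = 91000 / 1 = 91000.00

ANSWER: 91000.00


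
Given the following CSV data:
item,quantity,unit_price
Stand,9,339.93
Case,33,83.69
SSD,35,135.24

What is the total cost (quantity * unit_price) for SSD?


Row: SSD
quantity = 35
unit_price = 135.24
total = 35 * 135.24 = 4733.4

ANSWER: 4733.4


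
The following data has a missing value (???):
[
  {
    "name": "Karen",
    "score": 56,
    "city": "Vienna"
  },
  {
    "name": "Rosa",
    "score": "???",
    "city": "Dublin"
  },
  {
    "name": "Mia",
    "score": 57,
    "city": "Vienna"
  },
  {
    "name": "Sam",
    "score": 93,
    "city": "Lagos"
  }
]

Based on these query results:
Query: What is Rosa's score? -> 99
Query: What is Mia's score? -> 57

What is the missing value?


The missing value is Rosa's score
From query: Rosa's score = 99

ANSWER: 99


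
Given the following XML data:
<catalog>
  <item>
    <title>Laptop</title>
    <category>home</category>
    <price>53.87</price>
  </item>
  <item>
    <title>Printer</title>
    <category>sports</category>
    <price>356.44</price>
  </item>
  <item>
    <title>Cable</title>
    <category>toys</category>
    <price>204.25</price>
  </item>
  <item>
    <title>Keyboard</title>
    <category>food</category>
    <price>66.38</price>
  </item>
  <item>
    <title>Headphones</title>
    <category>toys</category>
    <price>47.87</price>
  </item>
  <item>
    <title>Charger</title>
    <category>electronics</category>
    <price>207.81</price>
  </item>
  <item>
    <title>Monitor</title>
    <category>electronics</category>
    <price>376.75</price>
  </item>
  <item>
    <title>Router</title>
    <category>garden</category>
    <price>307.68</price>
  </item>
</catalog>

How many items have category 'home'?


Scanning <item> elements for <category>home</category>:
  Item 1: Laptop -> MATCH
Count: 1

ANSWER: 1


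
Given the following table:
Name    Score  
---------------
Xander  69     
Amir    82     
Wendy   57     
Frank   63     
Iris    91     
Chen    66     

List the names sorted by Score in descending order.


Sorting by Score (descending):
  Iris: 91
  Amir: 82
  Xander: 69
  Chen: 66
  Frank: 63
  Wendy: 57


ANSWER: Iris, Amir, Xander, Chen, Frank, Wendy


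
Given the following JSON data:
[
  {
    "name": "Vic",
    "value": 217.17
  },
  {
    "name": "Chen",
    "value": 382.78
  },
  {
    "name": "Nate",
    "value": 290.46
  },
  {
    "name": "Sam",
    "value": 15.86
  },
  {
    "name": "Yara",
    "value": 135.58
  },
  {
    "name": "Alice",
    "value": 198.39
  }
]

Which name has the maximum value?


Comparing values:
  Vic: 217.17
  Chen: 382.78
  Nate: 290.46
  Sam: 15.86
  Yara: 135.58
  Alice: 198.39
Maximum: Chen (382.78)

ANSWER: Chen


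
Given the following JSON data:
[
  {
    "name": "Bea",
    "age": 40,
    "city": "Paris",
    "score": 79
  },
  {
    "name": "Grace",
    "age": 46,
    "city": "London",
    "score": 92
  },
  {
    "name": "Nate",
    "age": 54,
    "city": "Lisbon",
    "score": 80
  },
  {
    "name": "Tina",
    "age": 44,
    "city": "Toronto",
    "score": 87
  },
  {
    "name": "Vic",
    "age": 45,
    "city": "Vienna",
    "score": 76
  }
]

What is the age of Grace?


Looking up record where name = Grace
Record index: 1
Field 'age' = 46

ANSWER: 46


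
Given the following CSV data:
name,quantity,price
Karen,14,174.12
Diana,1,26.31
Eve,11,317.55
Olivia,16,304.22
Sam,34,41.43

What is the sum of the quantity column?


Values in 'quantity' column:
  Row 1: 14
  Row 2: 1
  Row 3: 11
  Row 4: 16
  Row 5: 34
Sum = 14 + 1 + 11 + 16 + 34 = 76

ANSWER: 76


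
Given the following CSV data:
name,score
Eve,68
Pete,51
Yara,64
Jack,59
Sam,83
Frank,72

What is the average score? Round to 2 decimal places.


Scores: 68, 51, 64, 59, 83, 72
Sum = 397
Count = 6
Average = 397 / 6 = 66.17

ANSWER: 66.17


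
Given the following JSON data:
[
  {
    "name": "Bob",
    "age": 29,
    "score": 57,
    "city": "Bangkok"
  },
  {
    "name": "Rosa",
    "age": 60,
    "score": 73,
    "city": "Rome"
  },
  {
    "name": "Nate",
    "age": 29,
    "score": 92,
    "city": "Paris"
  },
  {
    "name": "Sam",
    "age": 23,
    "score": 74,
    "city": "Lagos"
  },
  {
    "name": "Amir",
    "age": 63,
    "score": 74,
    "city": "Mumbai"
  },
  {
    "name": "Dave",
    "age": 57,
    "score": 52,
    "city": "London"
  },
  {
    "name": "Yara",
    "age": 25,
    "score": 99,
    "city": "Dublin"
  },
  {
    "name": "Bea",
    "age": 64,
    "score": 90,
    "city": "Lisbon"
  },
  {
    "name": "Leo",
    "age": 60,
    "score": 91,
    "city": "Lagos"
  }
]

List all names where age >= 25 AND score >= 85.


Checking both conditions:
  Bob (age=29, score=57) -> no
  Rosa (age=60, score=73) -> no
  Nate (age=29, score=92) -> YES
  Sam (age=23, score=74) -> no
  Amir (age=63, score=74) -> no
  Dave (age=57, score=52) -> no
  Yara (age=25, score=99) -> YES
  Bea (age=64, score=90) -> YES
  Leo (age=60, score=91) -> YES


ANSWER: Nate, Yara, Bea, Leo


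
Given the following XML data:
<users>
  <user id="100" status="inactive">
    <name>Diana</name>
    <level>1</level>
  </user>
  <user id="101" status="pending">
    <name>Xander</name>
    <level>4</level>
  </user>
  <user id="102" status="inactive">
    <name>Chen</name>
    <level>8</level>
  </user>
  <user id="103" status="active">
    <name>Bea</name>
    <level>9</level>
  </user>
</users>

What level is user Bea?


Finding user: Bea
<level>9</level>

ANSWER: 9


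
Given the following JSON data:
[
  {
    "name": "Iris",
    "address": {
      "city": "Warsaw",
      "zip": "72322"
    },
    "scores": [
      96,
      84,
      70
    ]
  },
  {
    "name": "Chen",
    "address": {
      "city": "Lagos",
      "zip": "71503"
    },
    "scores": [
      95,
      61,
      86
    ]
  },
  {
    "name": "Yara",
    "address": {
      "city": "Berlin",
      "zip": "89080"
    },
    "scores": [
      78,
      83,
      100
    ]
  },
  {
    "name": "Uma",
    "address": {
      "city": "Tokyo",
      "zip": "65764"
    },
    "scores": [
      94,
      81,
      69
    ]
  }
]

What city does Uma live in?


Path: records[3].address.city
Value: Tokyo

ANSWER: Tokyo


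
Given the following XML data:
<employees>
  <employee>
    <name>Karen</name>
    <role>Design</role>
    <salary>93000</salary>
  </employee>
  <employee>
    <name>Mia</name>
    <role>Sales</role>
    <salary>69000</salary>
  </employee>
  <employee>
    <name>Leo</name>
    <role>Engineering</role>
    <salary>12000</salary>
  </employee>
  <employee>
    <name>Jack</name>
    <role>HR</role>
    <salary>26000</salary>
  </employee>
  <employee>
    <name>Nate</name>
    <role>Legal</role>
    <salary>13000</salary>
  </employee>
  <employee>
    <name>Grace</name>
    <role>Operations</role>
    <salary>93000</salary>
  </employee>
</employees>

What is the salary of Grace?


Searching for <employee> with <name>Grace</name>
Found at position 6
<salary>93000</salary>

ANSWER: 93000


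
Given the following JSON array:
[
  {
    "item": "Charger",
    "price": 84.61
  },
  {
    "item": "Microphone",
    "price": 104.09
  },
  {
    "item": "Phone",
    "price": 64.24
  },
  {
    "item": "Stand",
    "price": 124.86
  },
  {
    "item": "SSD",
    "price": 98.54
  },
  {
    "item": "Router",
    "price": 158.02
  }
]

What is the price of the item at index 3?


Array index 3 -> Stand
price = 124.86

ANSWER: 124.86


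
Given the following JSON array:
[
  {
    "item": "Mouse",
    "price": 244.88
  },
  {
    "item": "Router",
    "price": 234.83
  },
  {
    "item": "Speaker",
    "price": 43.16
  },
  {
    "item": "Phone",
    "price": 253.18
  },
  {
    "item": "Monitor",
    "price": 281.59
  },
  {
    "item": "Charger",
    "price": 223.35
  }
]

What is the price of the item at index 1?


Array index 1 -> Router
price = 234.83

ANSWER: 234.83


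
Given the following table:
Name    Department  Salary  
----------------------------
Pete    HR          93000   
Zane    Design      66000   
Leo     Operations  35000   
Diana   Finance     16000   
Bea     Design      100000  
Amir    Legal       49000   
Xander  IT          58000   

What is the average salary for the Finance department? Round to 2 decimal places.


Finance department members:
  Diana: 16000
Sum = 16000
Count = 1
Average = 16000 / 1 = 16000.00

ANSWER: 16000.00


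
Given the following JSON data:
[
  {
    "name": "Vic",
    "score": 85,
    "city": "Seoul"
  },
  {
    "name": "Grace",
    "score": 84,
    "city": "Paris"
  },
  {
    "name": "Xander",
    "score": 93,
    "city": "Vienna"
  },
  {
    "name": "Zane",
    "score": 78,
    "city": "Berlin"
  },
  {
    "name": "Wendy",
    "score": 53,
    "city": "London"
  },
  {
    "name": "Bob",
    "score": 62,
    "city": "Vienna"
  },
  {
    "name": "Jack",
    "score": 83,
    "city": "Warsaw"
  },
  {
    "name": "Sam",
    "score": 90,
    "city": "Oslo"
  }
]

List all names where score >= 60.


Filtering records where score >= 60:
  Vic (score=85) -> YES
  Grace (score=84) -> YES
  Xander (score=93) -> YES
  Zane (score=78) -> YES
  Wendy (score=53) -> no
  Bob (score=62) -> YES
  Jack (score=83) -> YES
  Sam (score=90) -> YES


ANSWER: Vic, Grace, Xander, Zane, Bob, Jack, Sam


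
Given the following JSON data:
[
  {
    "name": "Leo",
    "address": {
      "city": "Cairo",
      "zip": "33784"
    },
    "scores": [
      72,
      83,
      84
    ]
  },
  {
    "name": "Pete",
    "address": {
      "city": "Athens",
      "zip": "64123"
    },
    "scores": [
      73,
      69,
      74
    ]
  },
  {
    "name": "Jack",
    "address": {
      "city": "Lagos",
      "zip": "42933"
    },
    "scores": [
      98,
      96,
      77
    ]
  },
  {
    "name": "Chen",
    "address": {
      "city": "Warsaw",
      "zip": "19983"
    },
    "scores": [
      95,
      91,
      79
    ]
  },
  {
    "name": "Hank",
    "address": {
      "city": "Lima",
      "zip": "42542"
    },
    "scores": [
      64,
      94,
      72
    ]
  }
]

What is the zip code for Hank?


Path: records[4].address.zip
Value: 42542

ANSWER: 42542


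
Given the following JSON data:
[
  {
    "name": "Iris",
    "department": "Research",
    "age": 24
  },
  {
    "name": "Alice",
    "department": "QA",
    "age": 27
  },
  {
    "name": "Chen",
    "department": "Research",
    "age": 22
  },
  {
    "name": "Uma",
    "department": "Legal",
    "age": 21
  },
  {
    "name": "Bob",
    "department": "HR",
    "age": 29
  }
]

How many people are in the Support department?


Scanning records for department = Support
  No matches found
Count: 0

ANSWER: 0


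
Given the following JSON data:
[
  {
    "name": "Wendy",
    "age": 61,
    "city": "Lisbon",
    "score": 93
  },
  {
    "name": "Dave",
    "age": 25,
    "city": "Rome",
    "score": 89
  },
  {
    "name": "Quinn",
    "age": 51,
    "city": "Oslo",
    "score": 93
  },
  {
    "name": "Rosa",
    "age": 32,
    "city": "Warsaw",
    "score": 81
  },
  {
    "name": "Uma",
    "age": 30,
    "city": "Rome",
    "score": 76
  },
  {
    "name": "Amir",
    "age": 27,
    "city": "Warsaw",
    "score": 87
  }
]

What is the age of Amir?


Looking up record where name = Amir
Record index: 5
Field 'age' = 27

ANSWER: 27


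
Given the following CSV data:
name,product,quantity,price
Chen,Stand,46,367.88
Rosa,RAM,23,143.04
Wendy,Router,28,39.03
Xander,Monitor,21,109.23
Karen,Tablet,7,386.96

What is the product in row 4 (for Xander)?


Row 4: Xander
Column 'product' = Monitor

ANSWER: Monitor


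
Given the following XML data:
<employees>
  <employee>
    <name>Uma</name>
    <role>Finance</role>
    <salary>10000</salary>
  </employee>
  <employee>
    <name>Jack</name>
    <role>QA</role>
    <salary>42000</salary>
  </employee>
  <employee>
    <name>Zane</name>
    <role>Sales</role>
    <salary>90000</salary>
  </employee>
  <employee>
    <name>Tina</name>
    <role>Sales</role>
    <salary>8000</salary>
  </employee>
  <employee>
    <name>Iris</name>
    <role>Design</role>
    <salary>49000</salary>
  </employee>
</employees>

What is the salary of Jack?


Searching for <employee> with <name>Jack</name>
Found at position 2
<salary>42000</salary>

ANSWER: 42000


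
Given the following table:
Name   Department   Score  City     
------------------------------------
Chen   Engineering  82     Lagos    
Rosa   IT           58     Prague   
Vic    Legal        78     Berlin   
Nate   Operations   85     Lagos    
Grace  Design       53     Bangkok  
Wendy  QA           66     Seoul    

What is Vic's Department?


Row 3: Vic
Department = Legal

ANSWER: Legal


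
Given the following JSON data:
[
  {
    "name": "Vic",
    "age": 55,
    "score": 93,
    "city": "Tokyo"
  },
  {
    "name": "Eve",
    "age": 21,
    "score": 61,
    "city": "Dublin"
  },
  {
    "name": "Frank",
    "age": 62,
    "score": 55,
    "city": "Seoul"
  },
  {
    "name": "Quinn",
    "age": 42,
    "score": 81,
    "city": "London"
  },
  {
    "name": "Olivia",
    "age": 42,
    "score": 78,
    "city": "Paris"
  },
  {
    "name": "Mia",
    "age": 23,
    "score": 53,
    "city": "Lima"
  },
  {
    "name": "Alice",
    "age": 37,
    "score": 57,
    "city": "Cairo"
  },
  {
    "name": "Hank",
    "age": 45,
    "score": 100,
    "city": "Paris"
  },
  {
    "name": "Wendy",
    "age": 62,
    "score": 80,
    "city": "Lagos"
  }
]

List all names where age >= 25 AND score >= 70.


Checking both conditions:
  Vic (age=55, score=93) -> YES
  Eve (age=21, score=61) -> no
  Frank (age=62, score=55) -> no
  Quinn (age=42, score=81) -> YES
  Olivia (age=42, score=78) -> YES
  Mia (age=23, score=53) -> no
  Alice (age=37, score=57) -> no
  Hank (age=45, score=100) -> YES
  Wendy (age=62, score=80) -> YES


ANSWER: Vic, Quinn, Olivia, Hank, Wendy


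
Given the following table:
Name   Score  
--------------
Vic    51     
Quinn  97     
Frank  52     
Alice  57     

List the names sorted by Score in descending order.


Sorting by Score (descending):
  Quinn: 97
  Alice: 57
  Frank: 52
  Vic: 51


ANSWER: Quinn, Alice, Frank, Vic


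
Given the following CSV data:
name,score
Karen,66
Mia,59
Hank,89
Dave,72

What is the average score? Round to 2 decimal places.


Scores: 66, 59, 89, 72
Sum = 286
Count = 4
Average = 286 / 4 = 71.50

ANSWER: 71.50


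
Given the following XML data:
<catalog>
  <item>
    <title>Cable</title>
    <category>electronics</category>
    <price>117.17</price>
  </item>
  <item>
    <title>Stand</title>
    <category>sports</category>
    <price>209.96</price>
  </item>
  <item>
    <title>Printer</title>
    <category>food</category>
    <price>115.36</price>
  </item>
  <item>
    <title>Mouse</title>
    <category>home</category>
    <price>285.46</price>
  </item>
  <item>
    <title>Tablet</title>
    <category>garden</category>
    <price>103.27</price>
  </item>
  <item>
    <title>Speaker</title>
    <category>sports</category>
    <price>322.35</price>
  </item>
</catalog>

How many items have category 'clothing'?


Scanning <item> elements for <category>clothing</category>:
Count: 0

ANSWER: 0


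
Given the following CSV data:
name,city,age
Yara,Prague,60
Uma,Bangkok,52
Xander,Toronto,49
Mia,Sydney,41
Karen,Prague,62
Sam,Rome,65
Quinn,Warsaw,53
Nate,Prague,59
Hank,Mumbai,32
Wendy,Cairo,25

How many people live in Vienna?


Scanning city column for 'Vienna':
Total matches: 0

ANSWER: 0


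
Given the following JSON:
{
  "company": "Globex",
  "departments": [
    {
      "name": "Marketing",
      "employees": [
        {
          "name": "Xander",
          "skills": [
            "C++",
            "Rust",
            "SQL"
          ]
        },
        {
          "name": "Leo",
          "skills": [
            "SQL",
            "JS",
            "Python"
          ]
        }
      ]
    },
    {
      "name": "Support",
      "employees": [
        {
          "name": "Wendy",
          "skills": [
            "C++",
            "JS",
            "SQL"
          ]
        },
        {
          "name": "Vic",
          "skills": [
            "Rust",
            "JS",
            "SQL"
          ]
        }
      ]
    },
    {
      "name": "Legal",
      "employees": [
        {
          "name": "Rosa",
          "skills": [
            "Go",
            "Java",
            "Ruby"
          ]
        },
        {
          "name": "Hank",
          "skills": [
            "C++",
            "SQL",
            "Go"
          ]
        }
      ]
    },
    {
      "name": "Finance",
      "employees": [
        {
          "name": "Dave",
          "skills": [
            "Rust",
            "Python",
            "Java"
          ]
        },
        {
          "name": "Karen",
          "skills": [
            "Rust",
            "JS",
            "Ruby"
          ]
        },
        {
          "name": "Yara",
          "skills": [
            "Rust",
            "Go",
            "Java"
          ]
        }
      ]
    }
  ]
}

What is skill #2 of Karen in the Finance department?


Path: departments[3].employees[1].skills[1]
Value: JS

ANSWER: JS


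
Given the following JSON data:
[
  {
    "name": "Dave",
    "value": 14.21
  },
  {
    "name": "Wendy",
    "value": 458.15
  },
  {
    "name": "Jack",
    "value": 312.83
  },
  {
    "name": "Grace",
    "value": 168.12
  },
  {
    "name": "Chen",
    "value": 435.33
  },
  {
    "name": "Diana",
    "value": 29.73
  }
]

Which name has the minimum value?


Comparing values:
  Dave: 14.21
  Wendy: 458.15
  Jack: 312.83
  Grace: 168.12
  Chen: 435.33
  Diana: 29.73
Minimum: Dave (14.21)

ANSWER: Dave


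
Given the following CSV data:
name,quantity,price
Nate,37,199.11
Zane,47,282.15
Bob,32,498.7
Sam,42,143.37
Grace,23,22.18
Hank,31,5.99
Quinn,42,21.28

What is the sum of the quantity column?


Values in 'quantity' column:
  Row 1: 37
  Row 2: 47
  Row 3: 32
  Row 4: 42
  Row 5: 23
  Row 6: 31
  Row 7: 42
Sum = 37 + 47 + 32 + 42 + 23 + 31 + 42 = 254

ANSWER: 254


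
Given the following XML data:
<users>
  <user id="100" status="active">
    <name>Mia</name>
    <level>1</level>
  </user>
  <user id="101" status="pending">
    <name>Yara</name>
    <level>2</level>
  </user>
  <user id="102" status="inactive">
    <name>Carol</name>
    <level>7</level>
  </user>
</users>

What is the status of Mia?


Finding user with name = Mia
user id="100" status="active"

ANSWER: active


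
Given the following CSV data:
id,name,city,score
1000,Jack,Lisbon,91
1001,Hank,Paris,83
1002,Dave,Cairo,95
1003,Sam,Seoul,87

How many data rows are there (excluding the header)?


Counting rows (excluding header):
Header: id,name,city,score
Data rows: 4

ANSWER: 4


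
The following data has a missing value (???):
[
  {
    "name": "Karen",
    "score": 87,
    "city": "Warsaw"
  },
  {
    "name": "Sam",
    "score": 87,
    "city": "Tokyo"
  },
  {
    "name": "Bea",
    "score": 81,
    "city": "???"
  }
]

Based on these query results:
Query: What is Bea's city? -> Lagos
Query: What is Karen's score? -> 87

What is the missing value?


The missing value is Bea's city
From query: Bea's city = Lagos

ANSWER: Lagos


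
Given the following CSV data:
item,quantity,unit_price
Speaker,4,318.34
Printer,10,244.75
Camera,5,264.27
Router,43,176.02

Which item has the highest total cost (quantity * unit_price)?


Computing row totals:
  Speaker: 1273.36
  Printer: 2447.5
  Camera: 1321.35
  Router: 7568.86
Maximum: Router (7568.86)

ANSWER: Router


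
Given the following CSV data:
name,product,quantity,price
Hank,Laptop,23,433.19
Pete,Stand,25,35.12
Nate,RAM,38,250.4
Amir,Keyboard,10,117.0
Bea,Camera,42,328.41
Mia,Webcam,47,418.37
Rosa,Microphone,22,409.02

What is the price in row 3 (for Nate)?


Row 3: Nate
Column 'price' = 250.4

ANSWER: 250.4


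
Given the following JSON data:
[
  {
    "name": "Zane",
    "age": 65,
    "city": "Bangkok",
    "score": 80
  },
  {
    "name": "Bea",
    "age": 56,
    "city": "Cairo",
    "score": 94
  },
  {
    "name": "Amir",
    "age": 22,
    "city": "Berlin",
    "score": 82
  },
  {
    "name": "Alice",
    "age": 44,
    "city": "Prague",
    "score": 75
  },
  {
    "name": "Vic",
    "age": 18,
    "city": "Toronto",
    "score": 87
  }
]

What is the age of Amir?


Looking up record where name = Amir
Record index: 2
Field 'age' = 22

ANSWER: 22


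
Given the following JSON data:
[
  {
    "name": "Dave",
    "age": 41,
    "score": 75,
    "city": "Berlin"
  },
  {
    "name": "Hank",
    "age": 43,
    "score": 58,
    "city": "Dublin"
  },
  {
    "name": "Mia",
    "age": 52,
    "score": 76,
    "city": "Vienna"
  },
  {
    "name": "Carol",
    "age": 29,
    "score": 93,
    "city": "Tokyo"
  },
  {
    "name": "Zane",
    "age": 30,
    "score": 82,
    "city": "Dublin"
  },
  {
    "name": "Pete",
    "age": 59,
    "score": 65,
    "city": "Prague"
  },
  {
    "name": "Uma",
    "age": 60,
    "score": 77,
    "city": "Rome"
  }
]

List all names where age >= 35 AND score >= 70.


Checking both conditions:
  Dave (age=41, score=75) -> YES
  Hank (age=43, score=58) -> no
  Mia (age=52, score=76) -> YES
  Carol (age=29, score=93) -> no
  Zane (age=30, score=82) -> no
  Pete (age=59, score=65) -> no
  Uma (age=60, score=77) -> YES


ANSWER: Dave, Mia, Uma


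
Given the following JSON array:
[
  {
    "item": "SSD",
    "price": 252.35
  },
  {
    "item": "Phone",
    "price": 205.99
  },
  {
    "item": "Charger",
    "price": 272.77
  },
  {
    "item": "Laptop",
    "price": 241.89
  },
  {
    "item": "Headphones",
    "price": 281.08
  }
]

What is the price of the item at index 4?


Array index 4 -> Headphones
price = 281.08

ANSWER: 281.08


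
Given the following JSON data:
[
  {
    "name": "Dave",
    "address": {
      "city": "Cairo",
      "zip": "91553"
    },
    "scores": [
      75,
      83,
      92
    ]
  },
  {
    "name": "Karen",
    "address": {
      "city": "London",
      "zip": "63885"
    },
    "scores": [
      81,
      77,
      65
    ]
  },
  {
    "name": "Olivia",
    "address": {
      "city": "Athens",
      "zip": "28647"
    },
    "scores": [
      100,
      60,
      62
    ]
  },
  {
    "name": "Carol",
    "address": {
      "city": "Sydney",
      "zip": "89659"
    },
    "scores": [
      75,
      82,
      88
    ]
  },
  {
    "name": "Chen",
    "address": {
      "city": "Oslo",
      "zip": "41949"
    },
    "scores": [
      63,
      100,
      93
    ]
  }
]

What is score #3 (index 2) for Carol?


Path: records[3].scores[2]
Value: 88

ANSWER: 88


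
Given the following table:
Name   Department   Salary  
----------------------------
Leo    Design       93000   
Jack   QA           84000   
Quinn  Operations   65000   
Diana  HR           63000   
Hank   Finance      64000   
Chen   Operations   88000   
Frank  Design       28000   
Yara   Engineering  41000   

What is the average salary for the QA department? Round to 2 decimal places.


QA department members:
  Jack: 84000
Sum = 84000
Count = 1
Average = 84000 / 1 = 84000.00

ANSWER: 84000.00


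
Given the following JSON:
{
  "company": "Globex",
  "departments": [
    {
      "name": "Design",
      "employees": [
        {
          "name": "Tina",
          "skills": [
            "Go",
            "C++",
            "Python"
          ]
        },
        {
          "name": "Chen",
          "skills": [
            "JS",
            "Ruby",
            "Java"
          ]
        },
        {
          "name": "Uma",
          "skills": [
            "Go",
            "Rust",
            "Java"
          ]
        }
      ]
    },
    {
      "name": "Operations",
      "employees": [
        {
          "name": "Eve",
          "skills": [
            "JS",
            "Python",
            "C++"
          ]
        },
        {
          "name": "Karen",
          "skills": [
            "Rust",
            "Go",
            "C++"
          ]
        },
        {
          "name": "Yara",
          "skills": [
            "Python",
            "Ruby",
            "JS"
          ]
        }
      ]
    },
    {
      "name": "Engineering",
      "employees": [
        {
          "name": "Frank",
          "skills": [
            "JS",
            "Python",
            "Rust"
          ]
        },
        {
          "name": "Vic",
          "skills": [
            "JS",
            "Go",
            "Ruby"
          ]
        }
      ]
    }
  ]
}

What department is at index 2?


Path: departments[2].name
Value: Engineering

ANSWER: Engineering


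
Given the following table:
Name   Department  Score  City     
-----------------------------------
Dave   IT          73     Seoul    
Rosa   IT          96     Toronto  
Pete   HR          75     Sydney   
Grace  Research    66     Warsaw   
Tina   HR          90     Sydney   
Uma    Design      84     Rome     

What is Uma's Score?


Row 6: Uma
Score = 84

ANSWER: 84


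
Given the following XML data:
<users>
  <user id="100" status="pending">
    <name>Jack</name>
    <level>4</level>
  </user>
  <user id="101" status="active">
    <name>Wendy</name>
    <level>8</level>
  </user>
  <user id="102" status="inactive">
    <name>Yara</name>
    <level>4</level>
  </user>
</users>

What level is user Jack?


Finding user: Jack
<level>4</level>

ANSWER: 4


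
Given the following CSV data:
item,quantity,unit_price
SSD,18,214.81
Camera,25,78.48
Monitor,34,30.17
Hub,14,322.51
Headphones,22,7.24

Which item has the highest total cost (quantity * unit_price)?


Computing row totals:
  SSD: 3866.58
  Camera: 1962.0
  Monitor: 1025.78
  Hub: 4515.14
  Headphones: 159.28
Maximum: Hub (4515.14)

ANSWER: Hub


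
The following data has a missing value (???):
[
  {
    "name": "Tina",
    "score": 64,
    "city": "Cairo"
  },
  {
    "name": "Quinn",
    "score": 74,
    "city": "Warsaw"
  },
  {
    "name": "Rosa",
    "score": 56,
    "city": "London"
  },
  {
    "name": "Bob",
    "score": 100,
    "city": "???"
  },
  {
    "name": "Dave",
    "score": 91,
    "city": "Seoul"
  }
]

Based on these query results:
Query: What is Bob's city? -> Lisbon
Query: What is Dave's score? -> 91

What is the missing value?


The missing value is Bob's city
From query: Bob's city = Lisbon

ANSWER: Lisbon


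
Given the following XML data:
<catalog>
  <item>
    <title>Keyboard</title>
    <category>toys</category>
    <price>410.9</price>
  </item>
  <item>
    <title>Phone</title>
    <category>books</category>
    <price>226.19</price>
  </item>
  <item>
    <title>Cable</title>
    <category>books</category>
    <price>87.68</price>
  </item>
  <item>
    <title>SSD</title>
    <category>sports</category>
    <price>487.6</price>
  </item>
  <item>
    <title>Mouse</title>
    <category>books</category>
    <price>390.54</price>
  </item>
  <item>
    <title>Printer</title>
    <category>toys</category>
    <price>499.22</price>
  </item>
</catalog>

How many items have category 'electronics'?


Scanning <item> elements for <category>electronics</category>:
Count: 0

ANSWER: 0
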